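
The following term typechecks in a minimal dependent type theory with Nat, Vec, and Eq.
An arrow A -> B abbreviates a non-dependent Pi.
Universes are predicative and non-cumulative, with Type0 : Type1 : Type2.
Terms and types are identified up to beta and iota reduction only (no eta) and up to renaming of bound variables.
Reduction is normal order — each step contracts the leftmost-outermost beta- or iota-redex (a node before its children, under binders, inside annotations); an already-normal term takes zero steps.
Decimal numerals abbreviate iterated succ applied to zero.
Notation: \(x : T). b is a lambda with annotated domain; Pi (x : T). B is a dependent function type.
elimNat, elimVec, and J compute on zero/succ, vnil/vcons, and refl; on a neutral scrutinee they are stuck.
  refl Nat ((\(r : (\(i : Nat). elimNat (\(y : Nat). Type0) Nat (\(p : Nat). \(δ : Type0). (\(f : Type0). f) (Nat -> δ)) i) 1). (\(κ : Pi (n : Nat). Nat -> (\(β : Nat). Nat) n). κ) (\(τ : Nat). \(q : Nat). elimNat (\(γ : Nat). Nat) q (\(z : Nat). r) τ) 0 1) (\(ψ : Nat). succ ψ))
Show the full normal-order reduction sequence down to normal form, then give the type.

reduction (normal order):
  refl Nat ((\(r : (\(i : Nat). elimNat (\(y : Nat). Type0) Nat (\(p : Nat). \(δ : Type0). (\(f : Type0). f) (Nat -> δ)) i) 1). (\(κ : Pi (n : Nat). Nat -> (\(β : Nat). Nat) n). κ) (\(τ : Nat). \(q : Nat). elimNat (\(γ : Nat). Nat) q (\(z : Nat). r) τ) 0 1) (\(ψ : Nat). succ ψ))
  ~> refl Nat ((\(r : Pi (i : Nat). Nat -> (\(y : Nat). Nat) i). r) (\(p : Nat). \(δ : Nat). elimNat (\(f : Nat). Nat) δ (\(κ : Nat). \(n : Nat). succ n) p) 0 1)
  ~> refl Nat ((\(r : Nat). \(i : Nat). elimNat (\(y : Nat). Nat) i (\(p : Nat). \(δ : Nat). succ δ) r) 0 1)
  ~> refl Nat ((\(r : Nat). elimNat (\(i : Nat). Nat) r (\(y : Nat). \(p : Nat). succ p) 0) 1)
  ~> refl Nat (elimNat (\(r : Nat). Nat) 1 (\(i : Nat). \(y : Nat). succ y) 0)
  ~> refl Nat 1
inferred type:
  Eq Nat 1 1


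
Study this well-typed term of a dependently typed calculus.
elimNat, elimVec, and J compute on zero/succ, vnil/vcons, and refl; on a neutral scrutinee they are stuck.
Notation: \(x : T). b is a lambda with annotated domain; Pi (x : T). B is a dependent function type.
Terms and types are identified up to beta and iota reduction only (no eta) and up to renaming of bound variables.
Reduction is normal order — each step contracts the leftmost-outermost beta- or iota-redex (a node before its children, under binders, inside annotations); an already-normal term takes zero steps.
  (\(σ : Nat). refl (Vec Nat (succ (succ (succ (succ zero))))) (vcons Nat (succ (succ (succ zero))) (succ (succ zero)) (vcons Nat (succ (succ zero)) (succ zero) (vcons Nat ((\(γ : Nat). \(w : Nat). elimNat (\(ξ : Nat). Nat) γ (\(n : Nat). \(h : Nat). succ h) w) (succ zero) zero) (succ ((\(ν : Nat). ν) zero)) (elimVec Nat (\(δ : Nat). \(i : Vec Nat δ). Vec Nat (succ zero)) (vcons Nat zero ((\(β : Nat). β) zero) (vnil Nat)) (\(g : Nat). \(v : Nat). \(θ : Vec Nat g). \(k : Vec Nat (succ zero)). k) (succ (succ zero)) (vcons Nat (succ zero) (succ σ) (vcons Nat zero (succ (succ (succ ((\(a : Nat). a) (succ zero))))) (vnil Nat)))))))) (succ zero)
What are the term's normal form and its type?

resulting normal form:
  refl (Vec Nat (succ (succ (succ (succ zero))))) (vcons Nat (succ (succ (succ zero))) (succ (succ zero)) (vcons Nat (succ (succ zero)) (succ zero) (vcons Nat (succ zero) (succ zero) (vcons Nat zero zero (vnil Nat)))))
type:
  Eq (Vec Nat (succ (succ (succ (succ zero))))) (vcons Nat (succ (succ (succ zero))) (succ (succ zero)) (vcons Nat (succ (succ zero)) (succ zero) (vcons Nat (succ zero) (succ zero) (vcons Nat zero zero (vnil Nat))))) (vcons Nat (succ (succ (succ zero))) (succ (succ zero)) (vcons Nat (succ (succ zero)) (succ zero) (vcons Nat (succ zero) (succ zero) (vcons Nat zero zero (vnil Nat)))))


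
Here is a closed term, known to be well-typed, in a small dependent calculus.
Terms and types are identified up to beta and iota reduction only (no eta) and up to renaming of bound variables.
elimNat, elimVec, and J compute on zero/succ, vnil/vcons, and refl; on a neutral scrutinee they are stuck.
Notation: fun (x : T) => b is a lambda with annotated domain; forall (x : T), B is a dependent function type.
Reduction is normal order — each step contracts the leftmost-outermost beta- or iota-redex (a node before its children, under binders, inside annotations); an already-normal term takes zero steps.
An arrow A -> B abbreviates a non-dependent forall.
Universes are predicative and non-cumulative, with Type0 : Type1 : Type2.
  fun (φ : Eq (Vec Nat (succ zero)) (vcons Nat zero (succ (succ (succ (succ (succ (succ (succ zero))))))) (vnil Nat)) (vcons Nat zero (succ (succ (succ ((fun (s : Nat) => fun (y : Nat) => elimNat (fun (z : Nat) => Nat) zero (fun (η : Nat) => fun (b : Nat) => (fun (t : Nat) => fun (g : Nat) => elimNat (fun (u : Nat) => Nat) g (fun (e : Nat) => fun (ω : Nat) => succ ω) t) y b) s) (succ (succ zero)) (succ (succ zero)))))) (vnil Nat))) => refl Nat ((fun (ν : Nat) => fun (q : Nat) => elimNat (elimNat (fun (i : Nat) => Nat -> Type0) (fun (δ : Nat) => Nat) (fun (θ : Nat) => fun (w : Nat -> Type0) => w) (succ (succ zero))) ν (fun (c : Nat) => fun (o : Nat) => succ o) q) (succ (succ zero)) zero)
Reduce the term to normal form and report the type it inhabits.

reduced normal form:
  fun (φ : Eq (Vec Nat (succ zero)) (vcons Nat zero (succ (succ (succ (succ (succ (succ (succ zero))))))) (vnil Nat)) (vcons Nat zero (succ (succ (succ (succ (succ (succ (succ zero))))))) (vnil Nat))) => refl Nat (succ (succ zero))
type:
  Eq (Vec Nat (succ zero)) (vcons Nat zero (succ (succ (succ (succ (succ (succ (succ zero))))))) (vnil Nat)) (vcons Nat zero (succ (succ (succ (succ (succ (succ (succ zero))))))) (vnil Nat)) -> Eq Nat (succ (succ zero)) (succ (succ zero))


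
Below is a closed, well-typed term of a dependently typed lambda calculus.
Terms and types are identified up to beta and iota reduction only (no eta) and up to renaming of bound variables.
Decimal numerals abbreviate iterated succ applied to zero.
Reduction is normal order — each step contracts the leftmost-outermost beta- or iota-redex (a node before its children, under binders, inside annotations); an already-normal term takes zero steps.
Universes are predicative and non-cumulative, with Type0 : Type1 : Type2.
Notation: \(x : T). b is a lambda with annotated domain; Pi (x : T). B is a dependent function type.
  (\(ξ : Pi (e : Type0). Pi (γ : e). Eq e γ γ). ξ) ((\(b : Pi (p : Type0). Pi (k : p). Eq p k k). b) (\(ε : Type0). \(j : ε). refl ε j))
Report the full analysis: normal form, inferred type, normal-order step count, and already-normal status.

reduced normal form:
  \(ξ : Type0). \(e : ξ). refl ξ e
inferred type:
  Pi (ξ : Type0). Pi (e : ξ). Eq ξ e e
normal-order step count: 2
term was already normal: no
first redex: a beta-redex


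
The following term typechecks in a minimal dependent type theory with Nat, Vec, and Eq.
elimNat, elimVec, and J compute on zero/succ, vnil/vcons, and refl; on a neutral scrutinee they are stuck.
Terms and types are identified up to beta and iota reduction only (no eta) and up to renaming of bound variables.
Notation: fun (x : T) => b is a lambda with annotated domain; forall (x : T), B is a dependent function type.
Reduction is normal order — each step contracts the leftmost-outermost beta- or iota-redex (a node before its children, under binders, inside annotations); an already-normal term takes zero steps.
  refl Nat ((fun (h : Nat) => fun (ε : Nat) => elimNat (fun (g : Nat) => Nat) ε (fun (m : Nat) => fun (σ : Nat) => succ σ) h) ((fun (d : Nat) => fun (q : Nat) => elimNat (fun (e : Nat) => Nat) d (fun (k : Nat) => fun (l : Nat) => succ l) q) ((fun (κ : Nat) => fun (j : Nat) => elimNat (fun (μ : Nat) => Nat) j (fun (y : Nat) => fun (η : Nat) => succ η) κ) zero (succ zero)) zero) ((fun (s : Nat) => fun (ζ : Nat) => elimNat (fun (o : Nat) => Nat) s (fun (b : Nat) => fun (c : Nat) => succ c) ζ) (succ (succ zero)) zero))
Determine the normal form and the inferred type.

resulting normal form:
  refl Nat (succ (succ (succ zero)))
inferred type:
  Eq Nat (succ (succ (succ zero))) (succ (succ (succ zero)))


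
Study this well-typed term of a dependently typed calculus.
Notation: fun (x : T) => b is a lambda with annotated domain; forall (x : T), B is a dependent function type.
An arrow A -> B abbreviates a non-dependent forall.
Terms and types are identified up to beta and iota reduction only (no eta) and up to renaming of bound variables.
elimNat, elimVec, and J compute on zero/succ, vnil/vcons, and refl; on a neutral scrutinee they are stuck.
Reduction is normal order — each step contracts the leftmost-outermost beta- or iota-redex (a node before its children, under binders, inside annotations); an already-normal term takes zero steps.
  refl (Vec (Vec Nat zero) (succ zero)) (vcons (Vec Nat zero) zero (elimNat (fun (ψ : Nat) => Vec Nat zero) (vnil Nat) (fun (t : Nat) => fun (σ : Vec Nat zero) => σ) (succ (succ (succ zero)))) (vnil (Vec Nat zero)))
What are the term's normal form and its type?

reduced normal form:
  refl (Vec (Vec Nat zero) (succ zero)) (vcons (Vec Nat zero) zero (vnil Nat) (vnil (Vec Nat zero)))
inferred type:
  Eq (Vec (Vec Nat zero) (succ zero)) (vcons (Vec Nat zero) zero (vnil Nat) (vnil (Vec Nat zero))) (vcons (Vec Nat zero) zero (vnil Nat) (vnil (Vec Nat zero)))
observation: the term reaches its normal form after 10 normal-order steps.


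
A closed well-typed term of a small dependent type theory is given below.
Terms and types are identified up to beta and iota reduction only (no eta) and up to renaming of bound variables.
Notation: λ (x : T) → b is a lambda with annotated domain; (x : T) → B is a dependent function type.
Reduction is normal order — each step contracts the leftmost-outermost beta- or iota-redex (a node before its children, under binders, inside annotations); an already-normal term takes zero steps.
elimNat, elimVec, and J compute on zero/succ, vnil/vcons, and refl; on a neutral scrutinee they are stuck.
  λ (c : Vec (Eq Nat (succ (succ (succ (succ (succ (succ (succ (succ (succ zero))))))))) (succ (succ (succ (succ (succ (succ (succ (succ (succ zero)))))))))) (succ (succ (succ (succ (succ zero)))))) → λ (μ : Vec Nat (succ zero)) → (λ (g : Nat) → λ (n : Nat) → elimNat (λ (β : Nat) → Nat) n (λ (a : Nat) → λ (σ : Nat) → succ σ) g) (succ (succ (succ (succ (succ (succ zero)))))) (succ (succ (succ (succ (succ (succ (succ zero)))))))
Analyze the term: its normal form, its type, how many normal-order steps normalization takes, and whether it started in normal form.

normal form:
  λ (c : Vec (Eq Nat (succ (succ (succ (succ (succ (succ (succ (succ (succ zero))))))))) (succ (succ (succ (succ (succ (succ (succ (succ (succ zero)))))))))) (succ (succ (succ (succ (succ zero)))))) → λ (μ : Vec Nat (succ zero)) → succ (succ (succ (succ (succ (succ (succ (succ (succ (succ (succ (succ (succ zero))))))))))))
type:
  (c : Vec (Eq Nat (succ (succ (succ (succ (succ (succ (succ (succ (succ zero))))))))) (succ (succ (succ (succ (succ (succ (succ (succ (succ zero)))))))))) (succ (succ (succ (succ (succ zero)))))) → (μ : Vec Nat (succ zero)) → Nat
steps to reach normal form (normal order): 21
already normal: no
first redex: a beta-redex


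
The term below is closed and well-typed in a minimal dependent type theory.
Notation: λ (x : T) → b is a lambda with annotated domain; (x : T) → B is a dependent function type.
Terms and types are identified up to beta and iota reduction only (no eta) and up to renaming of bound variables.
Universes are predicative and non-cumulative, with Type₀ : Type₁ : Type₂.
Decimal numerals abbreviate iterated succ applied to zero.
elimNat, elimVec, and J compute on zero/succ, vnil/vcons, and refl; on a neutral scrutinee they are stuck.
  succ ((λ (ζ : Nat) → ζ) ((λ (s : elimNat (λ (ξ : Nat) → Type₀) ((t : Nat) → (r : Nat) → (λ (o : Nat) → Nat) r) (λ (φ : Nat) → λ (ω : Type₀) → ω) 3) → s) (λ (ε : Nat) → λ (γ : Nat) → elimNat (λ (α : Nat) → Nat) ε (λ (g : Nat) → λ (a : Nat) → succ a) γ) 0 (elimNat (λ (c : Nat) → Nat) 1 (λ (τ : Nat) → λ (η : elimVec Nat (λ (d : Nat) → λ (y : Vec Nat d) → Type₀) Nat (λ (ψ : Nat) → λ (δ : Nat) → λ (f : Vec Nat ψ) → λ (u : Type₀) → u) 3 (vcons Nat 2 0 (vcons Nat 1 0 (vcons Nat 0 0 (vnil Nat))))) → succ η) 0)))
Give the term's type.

the term's type:
  Nat


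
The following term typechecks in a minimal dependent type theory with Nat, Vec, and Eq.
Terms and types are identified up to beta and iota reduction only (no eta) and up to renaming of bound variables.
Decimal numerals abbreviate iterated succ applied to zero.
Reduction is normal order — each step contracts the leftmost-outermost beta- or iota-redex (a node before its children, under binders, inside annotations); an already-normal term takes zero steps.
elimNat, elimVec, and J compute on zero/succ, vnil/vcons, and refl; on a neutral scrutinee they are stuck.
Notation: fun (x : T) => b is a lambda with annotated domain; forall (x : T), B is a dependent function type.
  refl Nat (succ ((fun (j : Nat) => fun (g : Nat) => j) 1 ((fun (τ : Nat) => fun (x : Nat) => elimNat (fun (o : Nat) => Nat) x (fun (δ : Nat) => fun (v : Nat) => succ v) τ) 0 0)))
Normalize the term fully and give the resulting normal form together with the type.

normal form:
  refl Nat 2
the term's type:
  Eq Nat 2 2
observation: the leftmost-outermost redex is a beta-redex, and normalization takes 2 steps.


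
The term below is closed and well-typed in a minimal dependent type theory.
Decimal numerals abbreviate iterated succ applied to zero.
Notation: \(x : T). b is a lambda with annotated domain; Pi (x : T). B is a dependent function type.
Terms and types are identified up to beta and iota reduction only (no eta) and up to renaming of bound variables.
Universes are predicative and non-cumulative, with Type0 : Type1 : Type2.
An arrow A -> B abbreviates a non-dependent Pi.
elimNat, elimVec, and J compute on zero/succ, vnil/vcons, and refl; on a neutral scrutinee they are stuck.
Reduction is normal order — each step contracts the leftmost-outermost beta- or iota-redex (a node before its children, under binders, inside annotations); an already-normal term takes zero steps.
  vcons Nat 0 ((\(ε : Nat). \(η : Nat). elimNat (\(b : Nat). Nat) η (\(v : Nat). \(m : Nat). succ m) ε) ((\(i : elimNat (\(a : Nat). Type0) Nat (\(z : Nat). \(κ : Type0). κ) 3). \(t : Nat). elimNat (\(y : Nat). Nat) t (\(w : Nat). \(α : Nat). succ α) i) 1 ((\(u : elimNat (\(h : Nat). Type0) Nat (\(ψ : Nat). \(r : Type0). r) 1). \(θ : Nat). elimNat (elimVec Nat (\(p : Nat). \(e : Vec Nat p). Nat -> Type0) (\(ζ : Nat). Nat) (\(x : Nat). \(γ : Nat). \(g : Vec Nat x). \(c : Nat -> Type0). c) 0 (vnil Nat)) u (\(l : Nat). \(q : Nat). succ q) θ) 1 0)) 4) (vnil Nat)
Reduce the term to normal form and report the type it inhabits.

reduced normal form:
  vcons Nat 0 6 (vnil Nat)
the term's type:
  Vec Nat 1


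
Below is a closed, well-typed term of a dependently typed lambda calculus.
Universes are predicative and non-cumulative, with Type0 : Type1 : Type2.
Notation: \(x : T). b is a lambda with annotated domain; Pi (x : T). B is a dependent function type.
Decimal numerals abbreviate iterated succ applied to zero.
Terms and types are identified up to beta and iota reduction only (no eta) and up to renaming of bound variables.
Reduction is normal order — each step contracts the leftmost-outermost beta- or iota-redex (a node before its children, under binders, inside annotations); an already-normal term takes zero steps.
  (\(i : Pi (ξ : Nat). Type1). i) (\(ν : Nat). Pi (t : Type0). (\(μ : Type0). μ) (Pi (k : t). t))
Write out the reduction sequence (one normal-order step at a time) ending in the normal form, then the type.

reduction (normal order):
  (\(i : Pi (ξ : Nat). Type1). i) (\(ν : Nat). Pi (t : Type0). (\(μ : Type0). μ) (Pi (k : t). t))
  ~> \(i : Nat). Pi (ξ : Type0). (\(ν : Type0). ν) (Pi (t : ξ). ξ)
  ~> \(i : Nat). Pi (ξ : Type0). Pi (ν : ξ). ξ
the term's type:
  Pi (i : Nat). Type1


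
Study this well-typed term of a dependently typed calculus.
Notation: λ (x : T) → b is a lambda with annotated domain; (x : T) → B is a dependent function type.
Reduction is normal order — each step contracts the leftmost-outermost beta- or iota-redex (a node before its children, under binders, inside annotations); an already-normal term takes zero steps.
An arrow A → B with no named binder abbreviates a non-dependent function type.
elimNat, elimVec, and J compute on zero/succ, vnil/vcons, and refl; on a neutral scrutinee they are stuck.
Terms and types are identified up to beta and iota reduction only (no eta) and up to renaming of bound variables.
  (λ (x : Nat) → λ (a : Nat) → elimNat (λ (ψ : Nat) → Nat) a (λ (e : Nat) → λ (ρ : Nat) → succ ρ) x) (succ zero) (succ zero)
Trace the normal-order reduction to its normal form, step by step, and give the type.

normal-order reduction sequence:
  (λ (x : Nat) → λ (a : Nat) → elimNat (λ (ψ : Nat) → Nat) a (λ (e : Nat) → λ (ρ : Nat) → succ ρ) x) (succ zero) (succ zero)
  ~> (λ (x : Nat) → elimNat (λ (a : Nat) → Nat) x (λ (ψ : Nat) → λ (e : Nat) → succ e) (succ zero)) (succ zero)
  ~> elimNat (λ (x : Nat) → Nat) (succ zero) (λ (a : Nat) → λ (ψ : Nat) → succ ψ) (succ zero)
  ~> (λ (x : Nat) → λ (a : Nat) → succ a) zero (elimNat (λ (ψ : Nat) → Nat) (succ zero) (λ (e : Nat) → λ (ρ : Nat) → succ ρ) zero)
  ~> (λ (x : Nat) → succ x) (elimNat (λ (a : Nat) → Nat) (succ zero) (λ (ψ : Nat) → λ (e : Nat) → succ e) zero)
  ~> succ (elimNat (λ (x : Nat) → Nat) (succ zero) (λ (a : Nat) → λ (ψ : Nat) → succ ψ) zero)
  ~> succ (succ zero)
type:
  Nat


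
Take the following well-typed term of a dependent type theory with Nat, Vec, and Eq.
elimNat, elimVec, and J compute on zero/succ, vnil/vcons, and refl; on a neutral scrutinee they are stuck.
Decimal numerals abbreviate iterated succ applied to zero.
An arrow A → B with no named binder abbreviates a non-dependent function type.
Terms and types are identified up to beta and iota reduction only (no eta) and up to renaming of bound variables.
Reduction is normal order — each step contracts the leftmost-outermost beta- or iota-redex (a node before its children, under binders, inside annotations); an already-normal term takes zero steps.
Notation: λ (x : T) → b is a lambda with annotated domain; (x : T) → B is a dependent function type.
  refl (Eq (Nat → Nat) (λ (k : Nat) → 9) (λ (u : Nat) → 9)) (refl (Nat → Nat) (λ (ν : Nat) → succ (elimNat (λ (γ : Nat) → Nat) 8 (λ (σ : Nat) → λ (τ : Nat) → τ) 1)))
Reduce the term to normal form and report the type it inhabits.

normal form:
  refl (Eq (Nat → Nat) (λ (k : Nat) → 9) (λ (u : Nat) → 9)) (refl (Nat → Nat) (λ (ν : Nat) → 9))
the term's type:
  Eq (Eq (Nat → Nat) (λ (k : Nat) → 9) (λ (u : Nat) → 9)) (refl (Nat → Nat) (λ (ν : Nat) → 9)) (refl (Nat → Nat) (λ (γ : Nat) → 9))
observation: the leftmost-outermost redex is an elimNat iota-redex, and normalization takes 4 steps.


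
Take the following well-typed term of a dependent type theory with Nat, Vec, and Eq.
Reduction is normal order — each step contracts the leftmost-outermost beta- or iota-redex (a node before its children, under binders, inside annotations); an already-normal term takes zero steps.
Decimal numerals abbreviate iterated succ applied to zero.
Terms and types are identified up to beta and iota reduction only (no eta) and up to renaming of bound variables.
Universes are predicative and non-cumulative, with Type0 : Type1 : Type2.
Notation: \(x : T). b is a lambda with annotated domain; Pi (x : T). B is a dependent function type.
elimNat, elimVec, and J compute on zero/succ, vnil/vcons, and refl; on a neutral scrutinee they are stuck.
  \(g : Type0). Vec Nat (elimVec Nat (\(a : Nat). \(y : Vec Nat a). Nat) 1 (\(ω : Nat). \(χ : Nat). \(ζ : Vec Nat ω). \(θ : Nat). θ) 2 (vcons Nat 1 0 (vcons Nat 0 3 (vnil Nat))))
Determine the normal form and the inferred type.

normal form:
  \(g : Type0). Vec Nat 1
type:
  Pi (g : Type0). Type0


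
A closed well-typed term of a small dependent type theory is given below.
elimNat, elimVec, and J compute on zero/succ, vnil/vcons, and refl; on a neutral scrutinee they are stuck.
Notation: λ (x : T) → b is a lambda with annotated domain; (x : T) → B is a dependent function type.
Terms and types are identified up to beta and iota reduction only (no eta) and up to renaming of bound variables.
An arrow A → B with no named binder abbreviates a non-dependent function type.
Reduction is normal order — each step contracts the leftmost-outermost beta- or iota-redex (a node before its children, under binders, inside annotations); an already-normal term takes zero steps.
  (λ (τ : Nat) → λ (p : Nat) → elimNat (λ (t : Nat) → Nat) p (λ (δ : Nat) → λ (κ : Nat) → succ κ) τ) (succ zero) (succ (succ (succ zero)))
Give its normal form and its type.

reduced normal form:
  succ (succ (succ (succ zero)))
type:
  Nat


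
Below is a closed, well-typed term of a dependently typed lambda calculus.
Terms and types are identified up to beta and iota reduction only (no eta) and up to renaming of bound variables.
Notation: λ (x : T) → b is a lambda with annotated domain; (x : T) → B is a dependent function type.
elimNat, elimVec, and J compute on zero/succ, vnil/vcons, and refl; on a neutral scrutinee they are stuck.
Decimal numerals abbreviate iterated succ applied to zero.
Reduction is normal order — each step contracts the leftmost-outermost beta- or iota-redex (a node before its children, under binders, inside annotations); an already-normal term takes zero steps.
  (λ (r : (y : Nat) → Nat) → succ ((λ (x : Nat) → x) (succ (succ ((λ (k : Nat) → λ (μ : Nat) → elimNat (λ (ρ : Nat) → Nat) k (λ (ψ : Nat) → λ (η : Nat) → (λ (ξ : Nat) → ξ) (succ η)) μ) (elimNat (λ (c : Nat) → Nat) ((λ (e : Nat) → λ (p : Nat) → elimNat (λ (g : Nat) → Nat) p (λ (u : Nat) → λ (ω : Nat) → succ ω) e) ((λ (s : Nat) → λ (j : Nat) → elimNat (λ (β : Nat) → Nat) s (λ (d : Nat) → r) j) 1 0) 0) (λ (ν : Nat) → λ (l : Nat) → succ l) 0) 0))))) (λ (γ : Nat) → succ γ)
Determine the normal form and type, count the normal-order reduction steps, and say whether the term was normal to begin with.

reduced normal form:
  4
type:
  Nat
normal-order step count: 15
already normal: no
first redex: a beta-redex


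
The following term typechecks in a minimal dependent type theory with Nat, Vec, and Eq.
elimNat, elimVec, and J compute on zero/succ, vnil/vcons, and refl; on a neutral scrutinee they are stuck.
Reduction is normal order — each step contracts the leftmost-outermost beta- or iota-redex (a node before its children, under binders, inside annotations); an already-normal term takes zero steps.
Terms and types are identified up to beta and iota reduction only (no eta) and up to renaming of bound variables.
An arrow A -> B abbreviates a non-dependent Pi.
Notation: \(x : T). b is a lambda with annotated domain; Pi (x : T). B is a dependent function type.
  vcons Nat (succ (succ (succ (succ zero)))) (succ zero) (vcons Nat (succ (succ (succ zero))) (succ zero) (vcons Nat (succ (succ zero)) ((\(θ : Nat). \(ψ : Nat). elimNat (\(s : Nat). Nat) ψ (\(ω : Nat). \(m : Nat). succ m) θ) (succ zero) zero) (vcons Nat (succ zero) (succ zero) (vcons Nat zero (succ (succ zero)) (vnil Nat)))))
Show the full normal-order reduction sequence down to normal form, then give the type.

reduction (normal order):
  vcons Nat (succ (succ (succ (succ zero)))) (succ zero) (vcons Nat (succ (succ (succ zero))) (succ zero) (vcons Nat (succ (succ zero)) ((\(θ : Nat). \(ψ : Nat). elimNat (\(s : Nat). Nat) ψ (\(ω : Nat). \(m : Nat). succ m) θ) (succ zero) zero) (vcons Nat (succ zero) (succ zero) (vcons Nat zero (succ (succ zero)) (vnil Nat)))))
  ~> vcons Nat (succ (succ (succ (succ zero)))) (succ zero) (vcons Nat (succ (succ (succ zero))) (succ zero) (vcons Nat (succ (succ zero)) ((\(θ : Nat). elimNat (\(ψ : Nat). Nat) θ (\(s : Nat). \(ω : Nat). succ ω) (succ zero)) zero) (vcons Nat (succ zero) (succ zero) (vcons Nat zero (succ (succ zero)) (vnil Nat)))))
  ~> vcons Nat (succ (succ (succ (succ zero)))) (succ zero) (vcons Nat (succ (succ (succ zero))) (succ zero) (vcons Nat (succ (succ zero)) (elimNat (\(θ : Nat). Nat) zero (\(ψ : Nat). \(s : Nat). succ s) (succ zero)) (vcons Nat (succ zero) (succ zero) (vcons Nat zero (succ (succ zero)) (vnil Nat)))))
  ~> vcons Nat (succ (succ (succ (succ zero)))) (succ zero) (vcons Nat (succ (succ (succ zero))) (succ zero) (vcons Nat (succ (succ zero)) ((\(θ : Nat). \(ψ : Nat). succ ψ) zero (elimNat (\(s : Nat). Nat) zero (\(ω : Nat). \(m : Nat). succ m) zero)) (vcons Nat (succ zero) (succ zero) (vcons Nat zero (succ (succ zero)) (vnil Nat)))))
  ~> vcons Nat (succ (succ (succ (succ zero)))) (succ zero) (vcons Nat (succ (succ (succ zero))) (succ zero) (vcons Nat (succ (succ zero)) ((\(θ : Nat). succ θ) (elimNat (\(ψ : Nat). Nat) zero (\(s : Nat). \(ω : Nat). succ ω) zero)) (vcons Nat (succ zero) (succ zero) (vcons Nat zero (succ (succ zero)) (vnil Nat)))))
  ~> vcons Nat (succ (succ (succ (succ zero)))) (succ zero) (vcons Nat (succ (succ (succ zero))) (succ zero) (vcons Nat (succ (succ zero)) (succ (elimNat (\(θ : Nat). Nat) zero (\(ψ : Nat). \(s : Nat). succ s) zero)) (vcons Nat (succ zero) (succ zero) (vcons Nat zero (succ (succ zero)) (vnil Nat)))))
  ~> vcons Nat (succ (succ (succ (succ zero)))) (succ zero) (vcons Nat (succ (succ (succ zero))) (succ zero) (vcons Nat (succ (succ zero)) (succ zero) (vcons Nat (succ zero) (succ zero) (vcons Nat zero (succ (succ zero)) (vnil Nat)))))
the term's type:
  Vec Nat (succ (succ (succ (succ (succ zero)))))


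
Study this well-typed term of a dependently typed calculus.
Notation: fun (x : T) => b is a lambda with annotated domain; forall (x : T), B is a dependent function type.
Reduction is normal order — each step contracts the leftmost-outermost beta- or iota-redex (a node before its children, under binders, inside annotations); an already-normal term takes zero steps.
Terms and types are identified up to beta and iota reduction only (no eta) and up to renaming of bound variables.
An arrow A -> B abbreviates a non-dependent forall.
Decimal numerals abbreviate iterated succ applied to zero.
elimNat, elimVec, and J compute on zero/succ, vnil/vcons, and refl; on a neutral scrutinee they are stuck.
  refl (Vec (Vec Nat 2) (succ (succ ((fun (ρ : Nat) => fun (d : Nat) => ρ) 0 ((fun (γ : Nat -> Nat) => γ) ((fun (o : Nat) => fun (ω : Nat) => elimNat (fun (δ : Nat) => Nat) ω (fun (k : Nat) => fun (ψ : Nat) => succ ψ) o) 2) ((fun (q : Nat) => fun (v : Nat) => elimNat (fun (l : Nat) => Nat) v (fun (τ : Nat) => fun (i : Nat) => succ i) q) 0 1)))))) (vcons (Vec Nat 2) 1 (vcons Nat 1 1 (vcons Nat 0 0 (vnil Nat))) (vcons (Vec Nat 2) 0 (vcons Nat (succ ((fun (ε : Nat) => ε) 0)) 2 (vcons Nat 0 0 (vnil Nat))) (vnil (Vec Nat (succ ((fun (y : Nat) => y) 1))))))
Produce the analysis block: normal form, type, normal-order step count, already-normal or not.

normal form:
  refl (Vec (Vec Nat 2) 2) (vcons (Vec Nat 2) 1 (vcons Nat 1 1 (vcons Nat 0 0 (vnil Nat))) (vcons (Vec Nat 2) 0 (vcons Nat 1 2 (vcons Nat 0 0 (vnil Nat))) (vnil (Vec Nat 2))))
type:
  Eq (Vec (Vec Nat 2) 2) (vcons (Vec Nat 2) 1 (vcons Nat 1 1 (vcons Nat 0 0 (vnil Nat))) (vcons (Vec Nat 2) 0 (vcons Nat 1 2 (vcons Nat 0 0 (vnil Nat))) (vnil (Vec Nat 2)))) (vcons (Vec Nat 2) 1 (vcons Nat 1 1 (vcons Nat 0 0 (vnil Nat))) (vcons (Vec Nat 2) 0 (vcons Nat 1 2 (vcons Nat 0 0 (vnil Nat))) (vnil (Vec Nat 2))))
steps to reach normal form (normal order): 4
started in normal form: no
first contracted redex: a beta-redex


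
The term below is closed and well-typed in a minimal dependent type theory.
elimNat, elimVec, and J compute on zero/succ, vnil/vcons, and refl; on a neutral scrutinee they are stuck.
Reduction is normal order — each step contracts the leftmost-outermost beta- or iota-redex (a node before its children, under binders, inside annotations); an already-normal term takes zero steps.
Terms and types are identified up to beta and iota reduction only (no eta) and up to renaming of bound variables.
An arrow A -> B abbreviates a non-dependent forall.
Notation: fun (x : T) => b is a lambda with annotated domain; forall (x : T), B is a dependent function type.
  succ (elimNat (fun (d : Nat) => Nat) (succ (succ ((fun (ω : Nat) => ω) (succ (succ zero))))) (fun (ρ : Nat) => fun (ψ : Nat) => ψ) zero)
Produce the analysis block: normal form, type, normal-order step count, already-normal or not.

reduced normal form:
  succ (succ (succ (succ (succ zero))))
inferred type:
  Nat
normal-order step count: 2
term was already normal: no
first contracted redex: an elimNat iota-redex


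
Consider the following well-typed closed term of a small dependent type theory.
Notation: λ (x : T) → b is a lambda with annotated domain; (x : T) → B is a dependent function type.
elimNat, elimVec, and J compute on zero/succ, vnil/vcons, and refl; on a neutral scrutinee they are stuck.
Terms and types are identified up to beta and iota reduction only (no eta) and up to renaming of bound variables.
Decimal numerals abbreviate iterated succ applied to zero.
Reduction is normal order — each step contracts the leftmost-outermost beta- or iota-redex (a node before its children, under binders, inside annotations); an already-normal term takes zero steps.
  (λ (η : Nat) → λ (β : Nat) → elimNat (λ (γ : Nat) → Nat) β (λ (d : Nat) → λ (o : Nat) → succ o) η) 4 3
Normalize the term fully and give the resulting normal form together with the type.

reduced normal form:
  7
inferred type:
  Nat
observation: the leftmost-outermost redex is a beta-redex, and normalization takes 15 steps.


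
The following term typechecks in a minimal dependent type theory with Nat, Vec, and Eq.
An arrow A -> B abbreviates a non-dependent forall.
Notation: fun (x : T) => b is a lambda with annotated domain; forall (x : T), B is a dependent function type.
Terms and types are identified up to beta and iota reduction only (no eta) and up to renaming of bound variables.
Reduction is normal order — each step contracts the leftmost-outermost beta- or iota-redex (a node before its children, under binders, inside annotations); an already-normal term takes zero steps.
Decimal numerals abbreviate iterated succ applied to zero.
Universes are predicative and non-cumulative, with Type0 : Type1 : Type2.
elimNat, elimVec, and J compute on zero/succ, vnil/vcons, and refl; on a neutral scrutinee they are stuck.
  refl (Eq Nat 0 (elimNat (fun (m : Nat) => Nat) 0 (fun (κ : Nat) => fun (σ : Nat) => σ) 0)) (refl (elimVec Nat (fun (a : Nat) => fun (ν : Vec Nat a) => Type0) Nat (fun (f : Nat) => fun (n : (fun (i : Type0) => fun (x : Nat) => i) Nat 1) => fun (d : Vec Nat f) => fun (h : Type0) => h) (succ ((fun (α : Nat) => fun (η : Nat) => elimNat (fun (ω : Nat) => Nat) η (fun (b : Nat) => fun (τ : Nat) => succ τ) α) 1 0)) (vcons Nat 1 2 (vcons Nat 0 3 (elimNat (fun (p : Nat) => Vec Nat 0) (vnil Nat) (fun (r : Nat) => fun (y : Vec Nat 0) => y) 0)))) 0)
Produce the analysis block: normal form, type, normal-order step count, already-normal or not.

normal form:
  refl (Eq Nat 0 0) (refl Nat 0)
the term's type:
  Eq (Eq Nat 0 0) (refl Nat 0) (refl Nat 0)
reduction steps (normal order): 15
already normal: no
first redex: an elimNat iota-redex


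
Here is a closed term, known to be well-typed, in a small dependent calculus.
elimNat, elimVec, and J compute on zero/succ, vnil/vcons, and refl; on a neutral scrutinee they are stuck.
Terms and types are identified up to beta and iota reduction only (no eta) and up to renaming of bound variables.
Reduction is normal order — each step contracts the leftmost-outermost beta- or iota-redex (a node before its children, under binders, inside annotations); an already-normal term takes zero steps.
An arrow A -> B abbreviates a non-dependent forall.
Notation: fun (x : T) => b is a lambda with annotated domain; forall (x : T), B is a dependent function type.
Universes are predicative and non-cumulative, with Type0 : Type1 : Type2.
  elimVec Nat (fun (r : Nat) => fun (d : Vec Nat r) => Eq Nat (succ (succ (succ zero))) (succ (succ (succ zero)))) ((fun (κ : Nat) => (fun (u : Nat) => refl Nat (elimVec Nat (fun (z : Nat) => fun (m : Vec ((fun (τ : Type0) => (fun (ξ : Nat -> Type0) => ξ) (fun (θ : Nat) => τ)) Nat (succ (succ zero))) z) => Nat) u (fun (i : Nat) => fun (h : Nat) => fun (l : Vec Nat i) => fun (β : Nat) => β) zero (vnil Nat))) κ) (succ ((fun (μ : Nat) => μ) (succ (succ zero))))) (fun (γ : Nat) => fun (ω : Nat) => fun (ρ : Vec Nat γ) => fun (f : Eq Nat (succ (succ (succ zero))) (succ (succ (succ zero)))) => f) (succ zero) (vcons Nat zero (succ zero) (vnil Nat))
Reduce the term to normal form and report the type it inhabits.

normal form:
  refl Nat (succ (succ (succ zero)))
inferred type:
  Eq Nat (succ (succ (succ zero))) (succ (succ (succ zero)))


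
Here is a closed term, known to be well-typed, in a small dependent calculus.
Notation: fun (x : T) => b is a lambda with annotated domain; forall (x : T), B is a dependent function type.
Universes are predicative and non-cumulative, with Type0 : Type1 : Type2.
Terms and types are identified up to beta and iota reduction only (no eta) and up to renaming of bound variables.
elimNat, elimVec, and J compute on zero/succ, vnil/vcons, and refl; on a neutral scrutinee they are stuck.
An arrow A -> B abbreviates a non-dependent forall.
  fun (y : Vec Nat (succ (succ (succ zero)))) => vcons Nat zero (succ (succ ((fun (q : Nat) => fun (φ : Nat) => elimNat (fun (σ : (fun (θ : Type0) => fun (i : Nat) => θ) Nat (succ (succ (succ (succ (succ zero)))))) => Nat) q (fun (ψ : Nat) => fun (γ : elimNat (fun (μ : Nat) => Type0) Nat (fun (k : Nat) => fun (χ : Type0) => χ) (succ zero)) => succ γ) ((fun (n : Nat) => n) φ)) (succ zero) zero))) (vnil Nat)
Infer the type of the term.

the term's type:
  Vec Nat (succ (succ (succ zero))) -> Vec Nat (succ zero)


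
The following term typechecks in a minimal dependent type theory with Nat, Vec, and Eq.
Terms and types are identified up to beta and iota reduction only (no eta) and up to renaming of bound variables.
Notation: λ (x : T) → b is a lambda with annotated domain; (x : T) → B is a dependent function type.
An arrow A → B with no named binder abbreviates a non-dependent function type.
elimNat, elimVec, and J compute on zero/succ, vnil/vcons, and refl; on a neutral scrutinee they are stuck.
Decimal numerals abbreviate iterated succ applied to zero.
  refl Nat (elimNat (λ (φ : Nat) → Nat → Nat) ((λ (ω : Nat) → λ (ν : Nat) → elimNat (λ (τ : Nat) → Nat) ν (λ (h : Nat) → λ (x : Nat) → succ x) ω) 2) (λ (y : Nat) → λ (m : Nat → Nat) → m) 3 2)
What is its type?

inferred type:
  Eq Nat 4 4


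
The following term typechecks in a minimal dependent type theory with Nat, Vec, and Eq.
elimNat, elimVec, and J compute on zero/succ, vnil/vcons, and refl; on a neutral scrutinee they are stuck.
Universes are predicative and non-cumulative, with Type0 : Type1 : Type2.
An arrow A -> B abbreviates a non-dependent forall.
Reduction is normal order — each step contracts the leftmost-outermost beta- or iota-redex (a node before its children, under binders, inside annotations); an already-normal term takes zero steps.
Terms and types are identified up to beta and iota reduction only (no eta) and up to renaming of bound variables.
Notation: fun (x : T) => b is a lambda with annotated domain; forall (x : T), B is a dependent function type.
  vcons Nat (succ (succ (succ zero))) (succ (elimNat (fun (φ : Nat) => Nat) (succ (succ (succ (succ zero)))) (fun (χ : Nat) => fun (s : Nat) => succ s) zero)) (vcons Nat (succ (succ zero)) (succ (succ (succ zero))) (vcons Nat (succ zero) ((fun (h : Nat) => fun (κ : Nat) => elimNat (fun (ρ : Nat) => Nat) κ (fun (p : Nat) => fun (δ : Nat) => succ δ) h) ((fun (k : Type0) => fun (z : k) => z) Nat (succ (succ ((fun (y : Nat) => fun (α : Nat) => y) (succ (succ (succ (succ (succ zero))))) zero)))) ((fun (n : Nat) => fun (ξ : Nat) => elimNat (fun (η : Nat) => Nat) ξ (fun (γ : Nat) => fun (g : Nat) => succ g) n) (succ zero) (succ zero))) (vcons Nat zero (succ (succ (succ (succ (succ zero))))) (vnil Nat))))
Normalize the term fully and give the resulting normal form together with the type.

resulting normal form:
  vcons Nat (succ (succ (succ zero))) (succ (succ (succ (succ (succ zero))))) (vcons Nat (succ (succ zero)) (succ (succ (succ zero))) (vcons Nat (succ zero) (succ (succ (succ (succ (succ (succ (succ (succ (succ zero))))))))) (vcons Nat zero (succ (succ (succ (succ (succ zero))))) (vnil Nat))))
the term's type:
  Vec Nat (succ (succ (succ (succ zero))))


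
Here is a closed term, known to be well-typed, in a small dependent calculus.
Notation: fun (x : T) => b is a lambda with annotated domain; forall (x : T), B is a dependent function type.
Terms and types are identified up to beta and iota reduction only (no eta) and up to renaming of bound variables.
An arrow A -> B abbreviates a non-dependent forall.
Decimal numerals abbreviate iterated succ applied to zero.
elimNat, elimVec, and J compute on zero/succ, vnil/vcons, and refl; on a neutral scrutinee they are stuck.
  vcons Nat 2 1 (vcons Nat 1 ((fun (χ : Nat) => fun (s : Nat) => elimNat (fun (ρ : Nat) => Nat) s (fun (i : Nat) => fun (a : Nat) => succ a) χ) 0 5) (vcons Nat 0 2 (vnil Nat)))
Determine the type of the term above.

inferred type:
  Vec Nat 3


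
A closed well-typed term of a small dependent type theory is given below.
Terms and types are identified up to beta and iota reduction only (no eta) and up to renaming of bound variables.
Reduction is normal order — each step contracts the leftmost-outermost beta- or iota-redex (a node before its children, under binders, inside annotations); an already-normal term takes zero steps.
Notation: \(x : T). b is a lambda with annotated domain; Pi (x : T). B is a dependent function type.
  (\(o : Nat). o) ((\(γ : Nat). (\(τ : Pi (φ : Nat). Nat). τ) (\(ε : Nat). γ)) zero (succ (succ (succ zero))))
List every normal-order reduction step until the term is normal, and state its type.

normal-order reduction sequence:
  (\(o : Nat). o) ((\(γ : Nat). (\(τ : Pi (φ : Nat). Nat). τ) (\(ε : Nat). γ)) zero (succ (succ (succ zero))))
  ~> (\(o : Nat). (\(γ : Pi (τ : Nat). Nat). γ) (\(φ : Nat). o)) zero (succ (succ (succ zero)))
  ~> (\(o : Pi (γ : Nat). Nat). o) (\(τ : Nat). zero) (succ (succ (succ zero)))
  ~> (\(o : Nat). zero) (succ (succ (succ zero)))
  ~> zero
inferred type:
  Nat


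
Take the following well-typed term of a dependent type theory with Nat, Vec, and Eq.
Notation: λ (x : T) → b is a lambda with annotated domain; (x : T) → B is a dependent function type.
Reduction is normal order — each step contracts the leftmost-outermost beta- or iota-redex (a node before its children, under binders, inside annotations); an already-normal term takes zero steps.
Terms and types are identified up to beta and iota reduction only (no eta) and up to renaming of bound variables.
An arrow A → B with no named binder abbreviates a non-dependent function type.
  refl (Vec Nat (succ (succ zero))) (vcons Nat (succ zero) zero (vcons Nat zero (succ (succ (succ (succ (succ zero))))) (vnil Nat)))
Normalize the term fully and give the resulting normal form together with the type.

resulting normal form:
  refl (Vec Nat (succ (succ zero))) (vcons Nat (succ zero) zero (vcons Nat zero (succ (succ (succ (succ (succ zero))))) (vnil Nat)))
inferred type:
  Eq (Vec Nat (succ (succ zero))) (vcons Nat (succ zero) zero (vcons Nat zero (succ (succ (succ (succ (succ zero))))) (vnil Nat))) (vcons Nat (succ zero) zero (vcons Nat zero (succ (succ (succ (succ (succ zero))))) (vnil Nat)))
observation: no redex remains anywhere in the term; it is its own normal form.
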